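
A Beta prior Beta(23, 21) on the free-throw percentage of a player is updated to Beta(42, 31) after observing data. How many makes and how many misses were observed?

19 makes and 10 misses

Beta is conjugate to the binomial likelihood: posterior = Beta(a+s, b+f).
So s = 42 − 23 = 19 and f = 31 − 21 = 10.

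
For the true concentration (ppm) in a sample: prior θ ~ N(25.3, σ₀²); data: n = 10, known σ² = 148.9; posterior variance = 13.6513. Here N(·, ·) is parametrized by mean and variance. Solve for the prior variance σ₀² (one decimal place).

σ₀² = 164.1

For the Normal–Normal model with known σ², precisions add: τ_n = τ₀ + n/σ².
So 1/σ₀² = 1/13.6513 − 10/148.9 = 0.073253 − 0.067159 = 0.006094.
Hence σ₀² = 1/0.006094 ≈ 164.1.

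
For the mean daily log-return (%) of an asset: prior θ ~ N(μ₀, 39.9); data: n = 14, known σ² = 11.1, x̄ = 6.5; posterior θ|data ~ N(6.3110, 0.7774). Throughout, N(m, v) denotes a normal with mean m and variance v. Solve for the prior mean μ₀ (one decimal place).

The posterior mean is a precision-weighted average: μ_n = (τ₀μ₀ + τ_data·x̄)/(τ₀+τ_data), with τ₀=1/σ₀² and τ_data=n/σ².
Here τ₀ = 1/39.9 = 0.025063 and τ_data = 14/11.1 = 1.261261, so τ_n = 1.286324.
Rearranging for μ₀: μ₀ = (μ_n·τ_n − τ_data·x̄)/τ₀ = (6.3110·1.286324 − 1.261261·6.5) / 0.025063 = -0.080206/0.025063 ≈ -3.2.

μ₀ = -3.2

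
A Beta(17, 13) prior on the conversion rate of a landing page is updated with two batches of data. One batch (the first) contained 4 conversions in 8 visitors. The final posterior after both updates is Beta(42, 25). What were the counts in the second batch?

21 conversions and 8 bounces

Sequential conjugate updates are equivalent to a single update on the pooled data, so total successes = posterior α − prior α and total failures = posterior β − prior β.
Total across both batches: 42−17=25 conversions, 25−13=12 bounces.
Subtract the first batch: 25−4=21 conversions and 12−4=8 bounces.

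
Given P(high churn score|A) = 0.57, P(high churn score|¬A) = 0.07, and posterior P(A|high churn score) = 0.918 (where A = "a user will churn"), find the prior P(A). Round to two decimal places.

P(A) = 0.58

Bayes' rule in odds form gives O(A|E) = O(A)·[P(E|A)/P(E|¬A)], hence O(A) = O(A|E)/LR.
Posterior odds = 0.918/(1−0.918) = 11.1951. LR = 0.57/0.07 = 8.1429.
Prior odds = 11.1951/8.1429 = 1.3748, so P(A) = 1.3748/(1+1.3748) ≈ 0.58.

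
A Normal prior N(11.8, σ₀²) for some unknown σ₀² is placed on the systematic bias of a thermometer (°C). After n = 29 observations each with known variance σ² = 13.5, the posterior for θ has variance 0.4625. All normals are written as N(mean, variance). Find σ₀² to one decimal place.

For the Normal–Normal model with known σ², precisions add: τ_n = τ₀ + n/σ².
So 1/σ₀² = 1/0.4625 − 29/13.5 = 2.162162 − 2.148148 = 0.014014.
Hence σ₀² = 1/0.014014 ≈ 71.4.

σ₀² = 71.4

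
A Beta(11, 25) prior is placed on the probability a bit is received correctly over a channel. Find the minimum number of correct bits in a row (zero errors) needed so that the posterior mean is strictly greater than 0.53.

After k correct bits and 0 errors the posterior is Beta(11+k, 25), with mean (11+k)/(11+25+k).
Set (11+k)/(36+k) > 0.53 and solve: k > (0.53·36 − 11)/(1 − 0.53) = 17.191.
The smallest integer exceeding 17.191 is 18.

k = 18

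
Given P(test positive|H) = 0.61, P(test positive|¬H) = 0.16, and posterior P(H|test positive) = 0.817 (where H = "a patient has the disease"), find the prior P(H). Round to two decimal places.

P(H) = 0.54

In odds form, posterior odds = prior odds × likelihood ratio, so prior odds = posterior odds ÷ LR.
Posterior odds = 0.817/(1−0.817) = 4.4645. LR = 0.61/0.16 = 3.8125.
Prior odds = 4.4645/3.8125 = 1.1710, so P(H) = 1.1710/(1+1.1710) ≈ 0.54.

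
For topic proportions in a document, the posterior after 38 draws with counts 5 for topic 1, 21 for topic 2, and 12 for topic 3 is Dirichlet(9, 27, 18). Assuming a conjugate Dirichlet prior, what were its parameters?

For a Dirichlet(α) prior with multinomial counts c, the posterior is Dirichlet(α + c) componentwise.
Subtract each count from the matching posterior parameter: 9−5=4, 27−21=6, 18−12=6.

Dirichlet(4, 6, 6)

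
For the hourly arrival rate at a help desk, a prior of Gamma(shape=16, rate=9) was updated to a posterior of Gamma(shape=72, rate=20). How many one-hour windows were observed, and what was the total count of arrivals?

Gamma–Poisson conjugacy: posterior shape = α + Σxᵢ, posterior rate = β + n.
Matching: Σxᵢ = 72 − 16 = 56 and n = 20 − 9 = 11.

n = 11 one-hour windows with total 56 arrivals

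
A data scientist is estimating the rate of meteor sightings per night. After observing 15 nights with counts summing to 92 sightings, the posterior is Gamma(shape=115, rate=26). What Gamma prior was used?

Gamma(shape=23, rate=11)

A Gamma(α, β) prior (rate parametrization) on a Poisson rate with n observations summing to S gives posterior Gamma(α+S, β+n).
So α = 115 − 92 = 23 and β = 26 − 15 = 11.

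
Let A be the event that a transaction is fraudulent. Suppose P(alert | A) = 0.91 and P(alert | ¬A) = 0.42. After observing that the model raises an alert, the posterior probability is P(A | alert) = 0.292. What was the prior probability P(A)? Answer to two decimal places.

P(A) = 0.16

Bayes' rule in odds form gives O(A|E) = O(A)·[P(E|A)/P(E|¬A)], hence O(A) = O(A|E)/LR.
Posterior odds = 0.292/(1−0.292) = 0.4124. LR = 0.91/0.42 = 2.1667.
Prior odds = 0.4124/2.1667 = 0.1903, so P(A) = 0.1903/(1+0.1903) ≈ 0.16.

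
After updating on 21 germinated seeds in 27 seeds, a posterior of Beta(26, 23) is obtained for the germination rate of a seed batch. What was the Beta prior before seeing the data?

Beta(5, 17)

A Beta(a, b) prior with s successes and f failures in binomial data gives a Beta(a+s, b+f) posterior.
Subtract the data counts: 26−21=5, 23−6=17.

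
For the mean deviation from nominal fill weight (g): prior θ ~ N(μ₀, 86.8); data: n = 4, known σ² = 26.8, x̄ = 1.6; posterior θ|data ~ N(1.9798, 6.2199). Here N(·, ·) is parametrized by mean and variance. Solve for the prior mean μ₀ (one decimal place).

μ₀ = 6.9

With known observation variance, the Normal–Normal posterior has precision τ_n = τ₀ + n/σ² and mean μ_n = (τ₀μ₀ + (n/σ²)x̄)/τ_n.
Here τ₀ = 1/86.8 = 0.011521 and τ_data = 4/26.8 = 0.149254, so τ_n = 0.160775.
Rearranging for μ₀: μ₀ = (μ_n·τ_n − τ_data·x̄)/τ₀ = (1.9798·0.160775 − 0.149254·1.6) / 0.011521 = 0.079496/0.011521 ≈ 6.9.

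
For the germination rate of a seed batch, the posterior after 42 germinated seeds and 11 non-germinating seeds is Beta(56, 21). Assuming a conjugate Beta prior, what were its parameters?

Under Beta–binomial conjugacy the posterior parameters are (a+s, b+f).
So a = 56 − 42 = 14 and b = 21 − 11 = 10.

Beta(14, 10)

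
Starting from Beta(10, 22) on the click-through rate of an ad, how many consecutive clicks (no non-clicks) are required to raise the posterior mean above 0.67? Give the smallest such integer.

After k clicks and 0 non-clicks the posterior is Beta(10+k, 22), with mean (10+k)/(10+22+k).
Set (10+k)/(32+k) > 0.67 and solve: k > (0.67·32 − 10)/(1 − 0.67) = 34.667.
The smallest integer exceeding 34.667 is 35, and checking k=35: (45)/(67) = 0.6716 > 0.67.

k = 35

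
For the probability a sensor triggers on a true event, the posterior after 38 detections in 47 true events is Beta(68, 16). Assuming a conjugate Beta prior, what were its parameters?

Beta(30, 7)

Beta is conjugate to the binomial likelihood: posterior = Beta(a+s, b+f).
Subtract the data counts: 68−38=30, 16−9=7.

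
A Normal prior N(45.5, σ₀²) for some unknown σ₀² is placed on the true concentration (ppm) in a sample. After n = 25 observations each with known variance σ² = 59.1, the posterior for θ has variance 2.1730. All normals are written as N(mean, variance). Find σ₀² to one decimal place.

Posterior precision equals prior precision plus data precision: 1/σ_n² = 1/σ₀² + n/σ².
So 1/σ₀² = 1/2.1730 − 25/59.1 = 0.460193 − 0.423012 = 0.037181.
Hence σ₀² = 1/0.037181 ≈ 26.9.

σ₀² = 26.9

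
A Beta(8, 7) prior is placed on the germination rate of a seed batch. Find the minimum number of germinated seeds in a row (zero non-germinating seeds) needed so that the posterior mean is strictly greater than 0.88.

After k germinated seeds and 0 non-germinating seeds the posterior is Beta(8+k, 7), with mean (8+k)/(8+7+k).
Set (8+k)/(15+k) > 0.88 and solve: k > (0.88·15 − 8)/(1 − 0.88) = 43.333.
The smallest integer exceeding 43.333 is 44, and checking k=44: (52)/(59) = 0.8814 > 0.88.

k = 44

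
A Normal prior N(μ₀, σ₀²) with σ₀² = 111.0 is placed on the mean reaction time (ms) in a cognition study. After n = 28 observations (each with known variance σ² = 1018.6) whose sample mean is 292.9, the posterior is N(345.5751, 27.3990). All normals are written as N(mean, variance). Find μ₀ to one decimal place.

μ₀ = 506.3

With known observation variance, the Normal–Normal posterior has precision τ_n = τ₀ + n/σ² and mean μ_n = (τ₀μ₀ + (n/σ²)x̄)/τ_n.
Here τ₀ = 1/111.0 = 0.009009 and τ_data = 28/1018.6 = 0.027489, so τ_n = 0.036498.
Rearranging for μ₀: μ₀ = (μ_n·τ_n − τ_data·x̄)/τ₀ = (345.5751·0.036498 − 0.027489·292.9) / 0.009009 = 4.561272/0.009009 ≈ 506.3.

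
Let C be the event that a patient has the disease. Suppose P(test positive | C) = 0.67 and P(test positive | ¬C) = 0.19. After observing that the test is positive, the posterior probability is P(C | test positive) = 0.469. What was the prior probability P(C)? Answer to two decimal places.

P(C) = 0.20

In odds form, posterior odds = prior odds × likelihood ratio, so prior odds = posterior odds ÷ LR.
Posterior odds = 0.469/(1−0.469) = 0.8832. LR = 0.67/0.19 = 3.5263.
Prior odds = 0.8832/3.5263 = 0.2505, so P(C) = 0.2505/(1+0.2505) ≈ 0.20.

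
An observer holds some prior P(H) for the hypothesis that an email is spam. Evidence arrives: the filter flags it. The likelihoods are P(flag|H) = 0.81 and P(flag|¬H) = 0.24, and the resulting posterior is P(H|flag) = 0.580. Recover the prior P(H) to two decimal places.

Bayes' rule in odds form gives O(H|E) = O(H)·[P(E|H)/P(E|¬H)], hence O(H) = O(H|E)/LR.
Posterior odds = 0.580/(1−0.580) = 1.3810. LR = 0.81/0.24 = 3.3750.
Prior odds = 1.3810/3.3750 = 0.4092, so P(H) = 0.4092/(1+0.4092) ≈ 0.29.

P(H) = 0.29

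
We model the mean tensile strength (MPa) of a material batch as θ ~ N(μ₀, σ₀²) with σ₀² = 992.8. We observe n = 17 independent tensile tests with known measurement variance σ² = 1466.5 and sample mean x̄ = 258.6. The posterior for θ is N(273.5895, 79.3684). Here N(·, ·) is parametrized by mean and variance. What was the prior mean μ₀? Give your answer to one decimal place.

With known observation variance, the Normal–Normal posterior has precision τ_n = τ₀ + n/σ² and mean μ_n = (τ₀μ₀ + (n/σ²)x̄)/τ_n.
Here τ₀ = 1/992.8 = 0.001007 and τ_data = 17/1466.5 = 0.011592, so τ_n = 0.012599.
Rearranging for μ₀: μ₀ = (μ_n·τ_n − τ_data·x̄)/τ₀ = (273.5895·0.012599 − 0.011592·258.6) / 0.001007 = 0.449263/0.001007 ≈ 446.1.

μ₀ = 446.1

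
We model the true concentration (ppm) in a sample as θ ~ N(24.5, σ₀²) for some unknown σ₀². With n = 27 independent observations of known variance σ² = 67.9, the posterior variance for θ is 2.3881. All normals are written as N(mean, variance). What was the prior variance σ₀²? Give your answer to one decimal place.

σ₀² = 47.4

For the Normal–Normal model with known σ², precisions add: τ_n = τ₀ + n/σ².
So 1/σ₀² = 1/2.3881 − 27/67.9 = 0.418743 − 0.397644 = 0.021099.
Hence σ₀² = 1/0.021099 ≈ 47.4.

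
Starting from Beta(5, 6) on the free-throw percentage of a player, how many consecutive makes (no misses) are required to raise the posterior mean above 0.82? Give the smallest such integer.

After k makes and 0 misses the posterior is Beta(5+k, 6), with mean (5+k)/(5+6+k).
Set (5+k)/(11+k) > 0.82 and solve: k > (0.82·11 − 5)/(1 − 0.82) = 22.333.
The smallest integer exceeding 22.333 is 23.

k = 23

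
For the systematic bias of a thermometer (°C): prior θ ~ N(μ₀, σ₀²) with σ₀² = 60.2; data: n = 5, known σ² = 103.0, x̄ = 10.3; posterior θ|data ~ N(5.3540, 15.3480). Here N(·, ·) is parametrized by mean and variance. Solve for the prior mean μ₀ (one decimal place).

The posterior mean is a precision-weighted average: μ_n = (τ₀μ₀ + τ_data·x̄)/(τ₀+τ_data), with τ₀=1/σ₀² and τ_data=n/σ².
Here τ₀ = 1/60.2 = 0.016611 and τ_data = 5/103.0 = 0.048544, so τ_n = 0.065155.
Rearranging for μ₀: μ₀ = (μ_n·τ_n − τ_data·x̄)/τ₀ = (5.3540·0.065155 − 0.048544·10.3) / 0.016611 = -0.151163/0.016611 ≈ -9.1.

μ₀ = -9.1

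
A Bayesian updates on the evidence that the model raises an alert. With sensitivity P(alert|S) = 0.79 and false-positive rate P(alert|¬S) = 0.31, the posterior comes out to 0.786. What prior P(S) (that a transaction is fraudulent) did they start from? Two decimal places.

P(S) = 0.59

In odds form, posterior odds = prior odds × likelihood ratio, so prior odds = posterior odds ÷ LR.
Posterior odds = 0.786/(1−0.786) = 3.6729. LR = 0.79/0.31 = 2.5484.
Prior odds = 3.6729/2.5484 = 1.4413, so P(S) = 1.4413/(1+1.4413) ≈ 0.59.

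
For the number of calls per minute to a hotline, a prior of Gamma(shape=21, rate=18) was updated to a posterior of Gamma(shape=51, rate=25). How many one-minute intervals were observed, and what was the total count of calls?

A Gamma(α, β) prior (rate parametrization) on a Poisson rate with n observations summing to S gives posterior Gamma(α+S, β+n).
Matching: Σxᵢ = 51 − 21 = 30 and n = 25 − 18 = 7.

n = 7 one-minute intervals with total 30 calls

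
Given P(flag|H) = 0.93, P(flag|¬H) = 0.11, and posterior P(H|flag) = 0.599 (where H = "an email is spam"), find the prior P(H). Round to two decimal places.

Bayes' rule in odds form gives O(H|E) = O(H)·[P(E|H)/P(E|¬H)], hence O(H) = O(H|E)/LR.
Posterior odds = 0.599/(1−0.599) = 1.4938. LR = 0.93/0.11 = 8.4545.
Prior odds = 1.4938/8.4545 = 0.1767, so P(H) = 0.1767/(1+0.1767) ≈ 0.15.

P(H) = 0.15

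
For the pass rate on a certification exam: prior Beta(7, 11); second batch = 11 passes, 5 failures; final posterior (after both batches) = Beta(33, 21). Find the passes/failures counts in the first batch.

Sequential conjugate updates are equivalent to a single update on the pooled data, so total successes = posterior α − prior α and total failures = posterior β − prior β.
Total across both batches: 33−7=26 passes, 21−11=10 failures.
Subtract the second batch: 26−11=15 passes and 10−5=5 failures.

15 passes and 5 failures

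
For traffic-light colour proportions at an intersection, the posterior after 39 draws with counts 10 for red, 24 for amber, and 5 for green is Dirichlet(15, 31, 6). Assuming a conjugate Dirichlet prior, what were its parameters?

Dirichlet(5, 7, 1)

For a Dirichlet(α) prior with multinomial counts c, the posterior is Dirichlet(α + c) componentwise.
Subtract each count from the matching posterior parameter: 15−10=5, 31−24=7, 6−5=1.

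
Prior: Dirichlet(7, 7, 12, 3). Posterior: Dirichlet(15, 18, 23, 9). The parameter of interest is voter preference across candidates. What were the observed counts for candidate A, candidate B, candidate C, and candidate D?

counts (8, 11, 11, 6)

For a Dirichlet(α) prior with multinomial counts c, the posterior is Dirichlet(α + c) componentwise.
Counts are posterior − prior componentwise: 15−7=8, 18−7=11, 23−12=11, 9−3=6.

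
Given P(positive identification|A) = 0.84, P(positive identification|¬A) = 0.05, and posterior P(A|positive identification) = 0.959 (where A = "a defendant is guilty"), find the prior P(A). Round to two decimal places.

In odds form, posterior odds = prior odds × likelihood ratio, so prior odds = posterior odds ÷ LR.
Posterior odds = 0.959/(1−0.959) = 23.3902. LR = 0.84/0.05 = 16.8000.
Prior odds = 23.3902/16.8000 = 1.3923, so P(A) = 1.3923/(1+1.3923) ≈ 0.58.

P(A) = 0.58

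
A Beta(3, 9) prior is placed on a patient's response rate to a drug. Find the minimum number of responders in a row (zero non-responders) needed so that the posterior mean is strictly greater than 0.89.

After k responders and 0 non-responders the posterior is Beta(3+k, 9), with mean (3+k)/(3+9+k).
Set (3+k)/(12+k) > 0.89 and solve: k > (0.89·12 − 3)/(1 − 0.89) = 69.818.
The smallest integer exceeding 69.818 is 70, and checking k=70: (73)/(82) = 0.8902 > 0.89.

k = 70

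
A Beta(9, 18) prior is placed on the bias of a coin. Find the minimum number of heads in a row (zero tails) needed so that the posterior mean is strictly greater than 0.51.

k = 10

After k heads and 0 tails the posterior is Beta(9+k, 18), with mean (9+k)/(9+18+k).
Set (9+k)/(27+k) > 0.51 and solve: k > (0.51·27 − 9)/(1 − 0.51) = 9.735.
The smallest integer exceeding 9.735 is 10, and checking k=10: (19)/(37) = 0.5135 > 0.51.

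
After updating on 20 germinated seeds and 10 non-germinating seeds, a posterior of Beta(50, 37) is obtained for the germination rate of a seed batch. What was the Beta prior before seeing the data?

Beta(30, 27)

Beta is conjugate to the binomial likelihood: posterior = Beta(a+s, b+f).
Subtract the data counts: 50−20=30, 37−10=27.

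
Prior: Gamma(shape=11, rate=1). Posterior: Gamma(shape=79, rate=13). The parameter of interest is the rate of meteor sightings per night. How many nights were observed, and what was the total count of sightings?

A Gamma(α, β) prior (rate parametrization) on a Poisson rate with n observations summing to S gives posterior Gamma(α+S, β+n).
Matching: Σxᵢ = 79 − 11 = 68 and n = 13 − 1 = 12.

n = 12 nights with total 68 sightings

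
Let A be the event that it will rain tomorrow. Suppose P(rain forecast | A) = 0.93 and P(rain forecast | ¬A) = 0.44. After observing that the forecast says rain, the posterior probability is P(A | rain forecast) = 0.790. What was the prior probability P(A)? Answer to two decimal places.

P(A) = 0.64

In odds form, posterior odds = prior odds × likelihood ratio, so prior odds = posterior odds ÷ LR.
Posterior odds = 0.790/(1−0.790) = 3.7619. LR = 0.93/0.44 = 2.1136.
Prior odds = 3.7619/2.1136 = 1.7799, so P(A) = 1.7799/(1+1.7799) ≈ 0.64.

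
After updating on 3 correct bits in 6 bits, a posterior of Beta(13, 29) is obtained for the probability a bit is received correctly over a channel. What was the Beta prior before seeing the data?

Beta(10, 26)

Beta is conjugate to the binomial likelihood: posterior = Beta(a+s, b+f).
So a = 13 − 3 = 10 and b = 29 − 3 = 26.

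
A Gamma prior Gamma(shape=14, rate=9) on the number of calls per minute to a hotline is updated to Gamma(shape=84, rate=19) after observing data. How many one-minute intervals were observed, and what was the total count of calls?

A Gamma(α, β) prior (rate parametrization) on a Poisson rate with n observations summing to S gives posterior Gamma(α+S, β+n).
Matching: Σxᵢ = 84 − 14 = 70 and n = 19 − 9 = 10.

n = 10 one-minute intervals with total 70 calls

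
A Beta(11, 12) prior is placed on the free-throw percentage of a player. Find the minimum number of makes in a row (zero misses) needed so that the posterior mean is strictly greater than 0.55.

k = 4

After k makes and 0 misses the posterior is Beta(11+k, 12), with mean (11+k)/(11+12+k).
Set (11+k)/(23+k) > 0.55 and solve: k > (0.55·23 − 11)/(1 − 0.55) = 3.667.
The smallest integer exceeding 3.667 is 4, and checking k=4: (15)/(27) = 0.5556 > 0.55.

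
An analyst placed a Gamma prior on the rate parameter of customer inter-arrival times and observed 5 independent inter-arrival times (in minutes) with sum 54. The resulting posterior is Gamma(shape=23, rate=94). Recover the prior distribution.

Gamma(shape=18, rate=40)

For an exponential likelihood with a Gamma(α, β) prior on the rate, n observations with total T give posterior Gamma(α+n, β+T).
So α = 23 − 5 = 18 and β = 94 − 54 = 40.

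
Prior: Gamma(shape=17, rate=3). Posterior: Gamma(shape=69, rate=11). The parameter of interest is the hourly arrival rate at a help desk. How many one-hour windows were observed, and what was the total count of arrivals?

n = 8 one-hour windows with total 52 arrivals

A Gamma(α, β) prior (rate parametrization) on a Poisson rate with n observations summing to S gives posterior Gamma(α+S, β+n).
Matching: Σxᵢ = 69 − 17 = 52 and n = 11 − 3 = 8.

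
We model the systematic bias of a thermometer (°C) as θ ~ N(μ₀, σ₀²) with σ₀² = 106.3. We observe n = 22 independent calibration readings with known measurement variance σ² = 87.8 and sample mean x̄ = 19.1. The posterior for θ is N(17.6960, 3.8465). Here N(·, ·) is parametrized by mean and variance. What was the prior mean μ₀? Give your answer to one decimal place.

With known observation variance, the Normal–Normal posterior has precision τ_n = τ₀ + n/σ² and mean μ_n = (τ₀μ₀ + (n/σ²)x̄)/τ_n.
Here τ₀ = 1/106.3 = 0.009407 and τ_data = 22/87.8 = 0.250569, so τ_n = 0.259976.
Rearranging for μ₀: μ₀ = (μ_n·τ_n − τ_data·x̄)/τ₀ = (17.6960·0.259976 − 0.250569·19.1) / 0.009407 = -0.185333/0.009407 ≈ -19.7.

μ₀ = -19.7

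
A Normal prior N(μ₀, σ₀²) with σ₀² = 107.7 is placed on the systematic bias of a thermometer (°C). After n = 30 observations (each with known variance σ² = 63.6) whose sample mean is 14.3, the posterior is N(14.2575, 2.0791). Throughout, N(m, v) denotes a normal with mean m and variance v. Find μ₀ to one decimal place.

The posterior mean is a precision-weighted average: μ_n = (τ₀μ₀ + τ_data·x̄)/(τ₀+τ_data), with τ₀=1/σ₀² and τ_data=n/σ².
Here τ₀ = 1/107.7 = 0.009285 and τ_data = 30/63.6 = 0.471698, so τ_n = 0.480983.
Rearranging for μ₀: μ₀ = (μ_n·τ_n − τ_data·x̄)/τ₀ = (14.2575·0.480983 − 0.471698·14.3) / 0.009285 = 0.112334/0.009285 ≈ 12.1.

μ₀ = 12.1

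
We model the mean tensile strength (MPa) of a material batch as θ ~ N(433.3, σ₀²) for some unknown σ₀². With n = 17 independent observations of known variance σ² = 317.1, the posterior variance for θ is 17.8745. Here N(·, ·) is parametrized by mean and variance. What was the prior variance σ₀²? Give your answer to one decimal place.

For the Normal–Normal model with known σ², precisions add: τ_n = τ₀ + n/σ².
So 1/σ₀² = 1/17.8745 − 17/317.1 = 0.055946 − 0.053611 = 0.002335.
Hence σ₀² = 1/0.002335 ≈ 428.3.

σ₀² = 428.3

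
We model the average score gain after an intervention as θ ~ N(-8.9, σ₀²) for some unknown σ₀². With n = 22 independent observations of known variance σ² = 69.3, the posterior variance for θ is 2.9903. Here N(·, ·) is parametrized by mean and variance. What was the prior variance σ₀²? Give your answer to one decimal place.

σ₀² = 59.0

For the Normal–Normal model with known σ², precisions add: τ_n = τ₀ + n/σ².
So 1/σ₀² = 1/2.9903 − 22/69.3 = 0.334415 − 0.317460 = 0.016955.
Hence σ₀² = 1/0.016955 ≈ 59.0.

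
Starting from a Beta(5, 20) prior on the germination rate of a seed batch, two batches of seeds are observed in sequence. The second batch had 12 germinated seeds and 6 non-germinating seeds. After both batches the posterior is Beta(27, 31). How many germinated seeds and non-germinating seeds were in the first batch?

Sequential conjugate updates are equivalent to a single update on the pooled data, so total successes = posterior α − prior α and total failures = posterior β − prior β.
Total across both batches: 27−5=22 germinated seeds, 31−20=11 non-germinating seeds.
Subtract the second batch: 22−12=10 germinated seeds and 11−6=5 non-germinating seeds.

10 germinated seeds and 5 non-germinating seeds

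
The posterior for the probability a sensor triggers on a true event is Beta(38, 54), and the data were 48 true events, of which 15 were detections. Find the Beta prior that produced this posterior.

A Beta(a, b) prior with s successes and f failures in binomial data gives a Beta(a+s, b+f) posterior.
So a = 38 − 15 = 23 and b = 54 − 33 = 21.

Beta(23, 21)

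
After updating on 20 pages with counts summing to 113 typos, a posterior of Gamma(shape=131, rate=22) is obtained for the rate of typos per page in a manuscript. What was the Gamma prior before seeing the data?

Gamma(shape=18, rate=2)

A Gamma(α, β) prior (rate parametrization) on a Poisson rate with n observations summing to S gives posterior Gamma(α+S, β+n).
So α = 131 − 113 = 18 and β = 22 − 20 = 2.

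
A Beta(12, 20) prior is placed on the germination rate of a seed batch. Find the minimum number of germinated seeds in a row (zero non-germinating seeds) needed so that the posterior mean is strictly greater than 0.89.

After k germinated seeds and 0 non-germinating seeds the posterior is Beta(12+k, 20), with mean (12+k)/(12+20+k).
Set (12+k)/(32+k) > 0.89 and solve: k > (0.89·32 − 12)/(1 − 0.89) = 149.818.
The smallest integer exceeding 149.818 is 150.

k = 150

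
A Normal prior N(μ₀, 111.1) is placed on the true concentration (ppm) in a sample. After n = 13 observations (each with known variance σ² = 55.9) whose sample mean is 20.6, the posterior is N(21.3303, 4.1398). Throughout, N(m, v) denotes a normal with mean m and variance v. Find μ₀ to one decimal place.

μ₀ = 40.2

The posterior mean is a precision-weighted average: μ_n = (τ₀μ₀ + τ_data·x̄)/(τ₀+τ_data), with τ₀=1/σ₀² and τ_data=n/σ².
Here τ₀ = 1/111.1 = 0.009001 and τ_data = 13/55.9 = 0.232558, so τ_n = 0.241559.
Rearranging for μ₀: μ₀ = (μ_n·τ_n − τ_data·x̄)/τ₀ = (21.3303·0.241559 − 0.232558·20.6) / 0.009001 = 0.361831/0.009001 ≈ 40.2.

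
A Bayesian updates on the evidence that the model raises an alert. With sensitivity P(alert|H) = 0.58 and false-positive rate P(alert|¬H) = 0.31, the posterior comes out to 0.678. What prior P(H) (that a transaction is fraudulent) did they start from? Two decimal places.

P(H) = 0.53

Bayes' rule in odds form gives O(H|E) = O(H)·[P(E|H)/P(E|¬H)], hence O(H) = O(H|E)/LR.
Posterior odds = 0.678/(1−0.678) = 2.1056. LR = 0.58/0.31 = 1.8710.
Prior odds = 2.1056/1.8710 = 1.1254, so P(H) = 1.1254/(1+1.1254) ≈ 0.53.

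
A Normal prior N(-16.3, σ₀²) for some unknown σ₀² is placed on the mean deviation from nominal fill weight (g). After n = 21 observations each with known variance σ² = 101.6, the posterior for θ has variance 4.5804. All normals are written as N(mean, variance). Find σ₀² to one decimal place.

σ₀² = 86.0

For the Normal–Normal model with known σ², precisions add: τ_n = τ₀ + n/σ².
So 1/σ₀² = 1/4.5804 − 21/101.6 = 0.218322 − 0.206693 = 0.011629.
Hence σ₀² = 1/0.011629 ≈ 86.0.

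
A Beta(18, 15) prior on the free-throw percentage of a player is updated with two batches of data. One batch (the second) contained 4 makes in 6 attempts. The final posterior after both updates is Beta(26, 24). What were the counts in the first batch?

4 makes and 7 misses

Because Beta–binomial updating is additive in the counts, the combined data contributed (α_post−α_prior, β_post−β_prior) successes and failures.
Total across both batches: 26−18=8 makes, 24−15=9 misses.
Subtract the second batch: 8−4=4 makes and 9−2=7 misses.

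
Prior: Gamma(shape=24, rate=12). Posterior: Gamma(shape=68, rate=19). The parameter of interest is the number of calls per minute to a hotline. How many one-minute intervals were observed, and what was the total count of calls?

n = 7 one-minute intervals with total 44 calls

Gamma–Poisson conjugacy: posterior shape = α + Σxᵢ, posterior rate = β + n.
Matching: Σxᵢ = 68 − 24 = 44 and n = 19 − 12 = 7.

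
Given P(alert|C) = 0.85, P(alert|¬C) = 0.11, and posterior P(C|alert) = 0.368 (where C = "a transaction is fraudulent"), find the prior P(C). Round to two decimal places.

P(C) = 0.07

In odds form, posterior odds = prior odds × likelihood ratio, so prior odds = posterior odds ÷ LR.
Posterior odds = 0.368/(1−0.368) = 0.5823. LR = 0.85/0.11 = 7.7273.
Prior odds = 0.5823/7.7273 = 0.0754, so P(C) = 0.0754/(1+0.0754) ≈ 0.07.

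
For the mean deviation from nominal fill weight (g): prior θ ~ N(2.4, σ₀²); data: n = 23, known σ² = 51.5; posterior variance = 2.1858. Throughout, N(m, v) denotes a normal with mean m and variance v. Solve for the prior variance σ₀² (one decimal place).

Posterior precision equals prior precision plus data precision: 1/σ_n² = 1/σ₀² + n/σ².
So 1/σ₀² = 1/2.1858 − 23/51.5 = 0.457498 − 0.446602 = 0.010896.
Hence σ₀² = 1/0.010896 ≈ 91.8.

σ₀² = 91.8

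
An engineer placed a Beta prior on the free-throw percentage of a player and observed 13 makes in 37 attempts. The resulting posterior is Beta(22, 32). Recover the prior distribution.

Beta(9, 8)

Beta is conjugate to the binomial likelihood: posterior = Beta(a+s, b+f).
Subtract the data counts: 22−13=9, 32−24=8.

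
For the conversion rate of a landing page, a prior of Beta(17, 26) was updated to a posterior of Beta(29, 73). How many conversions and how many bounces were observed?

12 conversions and 47 bounces

Beta is conjugate to the binomial likelihood: posterior = Beta(α+s, β+f).
Match parameters: s=29−17=12, f=73−26=47.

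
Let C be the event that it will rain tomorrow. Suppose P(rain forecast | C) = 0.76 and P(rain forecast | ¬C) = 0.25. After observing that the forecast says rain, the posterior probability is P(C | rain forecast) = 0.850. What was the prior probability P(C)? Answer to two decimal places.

In odds form, posterior odds = prior odds × likelihood ratio, so prior odds = posterior odds ÷ LR.
Posterior odds = 0.850/(1−0.850) = 5.6667. LR = 0.76/0.25 = 3.0400.
Prior odds = 5.6667/3.0400 = 1.8640, so P(C) = 1.8640/(1+1.8640) ≈ 0.65.

P(C) = 0.65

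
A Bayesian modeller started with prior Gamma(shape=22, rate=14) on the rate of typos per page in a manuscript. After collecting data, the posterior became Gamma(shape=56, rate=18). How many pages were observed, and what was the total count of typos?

A Gamma(α, β) prior (rate parametrization) on a Poisson rate with n observations summing to S gives posterior Gamma(α+S, β+n).
Matching: Σxᵢ = 56 − 22 = 34 and n = 18 − 14 = 4.

n = 4 pages with total 34 typos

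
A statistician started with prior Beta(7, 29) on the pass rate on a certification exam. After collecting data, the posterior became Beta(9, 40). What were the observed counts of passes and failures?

2 passes and 11 failures

Under Beta–binomial conjugacy the posterior parameters are (α+s, β+f).
So s = 9 − 7 = 2 and f = 40 − 29 = 11.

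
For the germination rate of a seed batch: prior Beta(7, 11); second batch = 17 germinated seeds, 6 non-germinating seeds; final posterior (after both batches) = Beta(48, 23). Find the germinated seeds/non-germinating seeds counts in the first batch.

24 germinated seeds and 6 non-germinating seeds

Sequential conjugate updates are equivalent to a single update on the pooled data, so total successes = posterior α − prior α and total failures = posterior β − prior β.
Total across both batches: 48−7=41 germinated seeds, 23−11=12 non-germinating seeds.
Subtract the second batch: 41−17=24 germinated seeds and 12−6=6 non-germinating seeds.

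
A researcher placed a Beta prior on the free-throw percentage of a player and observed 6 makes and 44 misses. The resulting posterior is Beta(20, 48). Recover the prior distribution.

Beta(14, 4)

A Beta(a, b) prior with s successes and f failures in binomial data gives a Beta(a+s, b+f) posterior.
Subtract the data counts: 20−6=14, 48−44=4.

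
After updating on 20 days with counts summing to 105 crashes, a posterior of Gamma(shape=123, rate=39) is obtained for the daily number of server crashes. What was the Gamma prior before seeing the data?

Gamma–Poisson conjugacy: posterior shape = α + Σxᵢ, posterior rate = β + n.
So α = 123 − 105 = 18 and β = 39 − 20 = 19.

Gamma(shape=18, rate=19)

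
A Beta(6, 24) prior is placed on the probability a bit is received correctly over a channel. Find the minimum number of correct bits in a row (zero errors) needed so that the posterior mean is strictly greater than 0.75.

k = 67

After k correct bits and 0 errors the posterior is Beta(6+k, 24), with mean (6+k)/(6+24+k).
Set (6+k)/(30+k) > 0.75 and solve: k > (0.75·30 − 6)/(1 − 0.75) = 66.000.
The smallest integer exceeding 66.000 is 67, and checking k=67: (73)/(97) = 0.7526 > 0.75.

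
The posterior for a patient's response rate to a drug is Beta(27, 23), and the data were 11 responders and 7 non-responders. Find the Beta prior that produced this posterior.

Beta(16, 16)

A Beta(a, b) prior with s successes and f failures in binomial data gives a Beta(a+s, b+f) posterior.
Subtract the data counts: 27−11=16, 23−7=16.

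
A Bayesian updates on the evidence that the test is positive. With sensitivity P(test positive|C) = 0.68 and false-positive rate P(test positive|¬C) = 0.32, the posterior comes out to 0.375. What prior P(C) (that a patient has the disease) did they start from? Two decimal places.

In odds form, posterior odds = prior odds × likelihood ratio, so prior odds = posterior odds ÷ LR.
Posterior odds = 0.375/(1−0.375) = 0.6000. LR = 0.68/0.32 = 2.1250.
Prior odds = 0.6000/2.1250 = 0.2824, so P(C) = 0.2824/(1+0.2824) ≈ 0.22.

P(C) = 0.22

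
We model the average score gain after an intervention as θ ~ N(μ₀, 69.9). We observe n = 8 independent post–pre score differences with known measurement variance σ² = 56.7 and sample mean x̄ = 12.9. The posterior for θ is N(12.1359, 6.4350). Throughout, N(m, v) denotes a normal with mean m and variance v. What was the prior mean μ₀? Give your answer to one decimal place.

The posterior mean is a precision-weighted average: μ_n = (τ₀μ₀ + τ_data·x̄)/(τ₀+τ_data), with τ₀=1/σ₀² and τ_data=n/σ².
Here τ₀ = 1/69.9 = 0.014306 and τ_data = 8/56.7 = 0.141093, so τ_n = 0.155399.
Rearranging for μ₀: μ₀ = (μ_n·τ_n − τ_data·x̄)/τ₀ = (12.1359·0.155399 − 0.141093·12.9) / 0.014306 = 0.065807/0.014306 ≈ 4.6.

μ₀ = 4.6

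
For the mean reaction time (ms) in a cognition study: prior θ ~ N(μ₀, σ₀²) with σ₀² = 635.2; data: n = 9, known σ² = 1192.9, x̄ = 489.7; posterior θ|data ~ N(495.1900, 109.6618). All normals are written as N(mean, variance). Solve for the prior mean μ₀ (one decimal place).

With known observation variance, the Normal–Normal posterior has precision τ_n = τ₀ + n/σ² and mean μ_n = (τ₀μ₀ + (n/σ²)x̄)/τ_n.
Here τ₀ = 1/635.2 = 0.001574 and τ_data = 9/1192.9 = 0.007545, so τ_n = 0.009119.
Rearranging for μ₀: μ₀ = (μ_n·τ_n − τ_data·x̄)/τ₀ = (495.1900·0.009119 − 0.007545·489.7) / 0.001574 = 0.820851/0.001574 ≈ 521.5.

μ₀ = 521.5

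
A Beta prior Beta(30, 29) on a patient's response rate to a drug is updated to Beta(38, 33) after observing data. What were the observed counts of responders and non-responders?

8 responders and 4 non-responders

A Beta(α, β) prior with s successes and f failures in binomial data gives a Beta(α+s, β+f) posterior.
So s = 38 − 30 = 8 and f = 33 − 29 = 4.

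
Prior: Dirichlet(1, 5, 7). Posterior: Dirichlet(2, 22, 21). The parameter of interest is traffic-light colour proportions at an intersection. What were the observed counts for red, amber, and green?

counts (1, 17, 14)

For a Dirichlet(α) prior with multinomial counts c, the posterior is Dirichlet(α + c) componentwise.
Counts are posterior − prior componentwise: 2−1=1, 22−5=17, 21−7=14.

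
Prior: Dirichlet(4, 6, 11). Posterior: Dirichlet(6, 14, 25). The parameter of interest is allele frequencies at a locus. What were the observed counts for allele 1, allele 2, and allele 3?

For a Dirichlet(α) prior with multinomial counts c, the posterior is Dirichlet(α + c) componentwise.
Counts are posterior − prior componentwise: 6−4=2, 14−6=8, 25−11=14.

counts (2, 8, 14)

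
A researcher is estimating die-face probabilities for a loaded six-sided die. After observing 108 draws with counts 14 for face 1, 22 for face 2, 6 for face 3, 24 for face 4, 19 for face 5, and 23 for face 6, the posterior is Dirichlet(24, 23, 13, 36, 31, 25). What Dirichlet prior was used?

Dirichlet(10, 1, 7, 12, 12, 2)

For a Dirichlet(α) prior with multinomial counts c, the posterior is Dirichlet(α + c) componentwise.
Subtract each count from the matching posterior parameter: 24−14=10, 23−22=1, 13−6=7, 36−24=12, 31−19=12, 25−23=2.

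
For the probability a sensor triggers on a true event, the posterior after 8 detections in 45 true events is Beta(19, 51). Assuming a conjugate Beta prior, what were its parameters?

Beta(11, 14)

Beta is conjugate to the binomial likelihood: posterior = Beta(α+s, β+f).
So α = 19 − 8 = 11 and β = 51 − 37 = 14.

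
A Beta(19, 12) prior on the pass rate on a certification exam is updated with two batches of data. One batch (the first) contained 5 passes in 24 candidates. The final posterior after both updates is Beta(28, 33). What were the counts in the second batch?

Because Beta–binomial updating is additive in the counts, the combined data contributed (α_post−α_prior, β_post−β_prior) successes and failures.
Total across both batches: 28−19=9 passes, 33−12=21 failures.
Subtract the first batch: 9−5=4 passes and 21−19=2 failures.

4 passes and 2 failures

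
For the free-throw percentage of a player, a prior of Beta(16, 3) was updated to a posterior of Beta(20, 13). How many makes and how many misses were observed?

4 makes and 10 misses

Beta is conjugate to the binomial likelihood: posterior = Beta(α+s, β+f).
So s = 20 − 16 = 4 and f = 13 − 3 = 10.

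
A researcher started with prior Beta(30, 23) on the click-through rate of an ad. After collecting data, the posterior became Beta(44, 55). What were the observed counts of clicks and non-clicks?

14 clicks and 32 non-clicks

Under Beta–binomial conjugacy the posterior parameters are (α+s, β+f).
So s = 44 − 30 = 14 and f = 55 − 23 = 32.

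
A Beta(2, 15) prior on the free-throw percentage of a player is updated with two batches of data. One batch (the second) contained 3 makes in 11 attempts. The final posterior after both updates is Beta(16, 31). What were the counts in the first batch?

Because Beta–binomial updating is additive in the counts, the combined data contributed (α_post−α_prior, β_post−β_prior) successes and failures.
Total across both batches: 16−2=14 makes, 31−15=16 misses.
Subtract the second batch: 14−3=11 makes and 16−8=8 misses.

11 makes and 8 misses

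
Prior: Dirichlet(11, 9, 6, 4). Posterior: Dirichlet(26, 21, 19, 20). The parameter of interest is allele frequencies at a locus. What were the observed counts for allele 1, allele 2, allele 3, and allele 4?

For a Dirichlet(α) prior with multinomial counts c, the posterior is Dirichlet(α + c) componentwise.
Counts are posterior − prior componentwise: 26−11=15, 21−9=12, 19−6=13, 20−4=16.

counts (15, 12, 13, 16)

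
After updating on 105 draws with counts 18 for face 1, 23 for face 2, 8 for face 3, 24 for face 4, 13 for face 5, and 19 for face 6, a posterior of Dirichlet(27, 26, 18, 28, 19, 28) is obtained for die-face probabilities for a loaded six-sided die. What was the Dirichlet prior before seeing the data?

Dirichlet(9, 3, 10, 4, 6, 9)

For a Dirichlet(α) prior with multinomial counts c, the posterior is Dirichlet(α + c) componentwise.
Subtract each count from the matching posterior parameter: 27−18=9, 26−23=3, 18−8=10, 28−24=4, 19−13=6, 28−19=9.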